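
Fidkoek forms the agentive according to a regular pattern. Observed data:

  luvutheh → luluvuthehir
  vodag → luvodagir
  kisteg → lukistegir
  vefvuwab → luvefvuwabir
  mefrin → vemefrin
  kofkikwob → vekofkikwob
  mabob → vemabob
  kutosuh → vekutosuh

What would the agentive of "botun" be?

"botun" has last vowel 'u'. The one such stem in the data (kutosuh → vekutosuh) adds the prefix ve-, so the same rule applies.
So botun → vebotun.

vebotun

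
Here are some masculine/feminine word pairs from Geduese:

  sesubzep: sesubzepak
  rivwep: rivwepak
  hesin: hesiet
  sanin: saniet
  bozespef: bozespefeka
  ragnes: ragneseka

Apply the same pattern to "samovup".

sesubzep and bozespef both have last vowel 'e' yet inflect differently (sesubzepak, bozespefeka), so the last vowel is not what conditions the rule; the final letter is.
"samovup" ends in -p. The stems ending in -p (sesubzep → sesubzepak, rivwep → rivwepak) add -ak.
So samovup → samovupak.

samovupak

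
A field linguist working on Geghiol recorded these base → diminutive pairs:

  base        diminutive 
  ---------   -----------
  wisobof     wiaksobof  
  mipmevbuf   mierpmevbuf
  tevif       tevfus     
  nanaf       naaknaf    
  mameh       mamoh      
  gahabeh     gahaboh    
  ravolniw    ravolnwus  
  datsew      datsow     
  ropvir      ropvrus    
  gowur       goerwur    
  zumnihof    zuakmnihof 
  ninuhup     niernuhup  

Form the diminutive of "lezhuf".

leerzhuf

zumnihof and mipmevbuf both end in -f yet inflect differently (zuakmnihof, mierpmevbuf), so the final letter is not what conditions the rule; the last vowel is.
"lezhuf" has last vowel 'u'. The stems whose last vowel is 'u' (mipmevbuf → mierpmevbuf, ninuhup → niernuhup, gowur → goerwur) insert -er- after the first vowel.
The other patterns: stems whose last vowel is 'e' change the last vowel to 'o'; stems whose last vowel is 'a' or 'o' insert -ak- after the first vowel; stems whose last vowel is 'i' delete the last vowel and add -us.
So lezhuf → leerzhuf.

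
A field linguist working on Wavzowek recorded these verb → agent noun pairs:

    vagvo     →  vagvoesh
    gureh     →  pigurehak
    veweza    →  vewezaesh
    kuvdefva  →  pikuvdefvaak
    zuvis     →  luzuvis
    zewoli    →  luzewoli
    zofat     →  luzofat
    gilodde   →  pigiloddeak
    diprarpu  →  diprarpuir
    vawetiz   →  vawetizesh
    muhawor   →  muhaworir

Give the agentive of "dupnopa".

dupnopair

"dupnopa" begins with d-. The one such stem in the data (diprarpu → diprarpuir) adds -ir, so the same rule applies.
So dupnopa → dupnopair.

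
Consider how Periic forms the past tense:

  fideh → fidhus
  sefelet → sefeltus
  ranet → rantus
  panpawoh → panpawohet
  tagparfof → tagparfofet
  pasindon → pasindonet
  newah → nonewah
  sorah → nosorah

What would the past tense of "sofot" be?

sofotet

fideh and panpawoh both end in -h yet inflect differently (fidhus, panpawohet), so the final letter is not what conditions the rule; the last vowel is.
"sofot" has last vowel 'o'. The stems whose last vowel is 'o' (panpawoh → panpawohet, tagparfof → tagparfofet, pasindon → pasindonet) add -et.
So sofot → sofotet.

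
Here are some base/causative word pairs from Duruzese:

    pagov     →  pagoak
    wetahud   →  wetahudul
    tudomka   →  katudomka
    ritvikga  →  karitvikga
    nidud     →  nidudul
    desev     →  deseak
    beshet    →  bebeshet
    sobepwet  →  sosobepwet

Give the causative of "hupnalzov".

beshet and desev both have last vowel 'e' yet inflect differently (bebeshet, deseak), so the last vowel is not what conditions the rule; the final letter is.
"hupnalzov" ends in -v. The stems ending in -v (pagov → pagoak, desev → deseak) drop the final letter and add -ak.
So hupnalzov → hupnalzoak.

hupnalzoak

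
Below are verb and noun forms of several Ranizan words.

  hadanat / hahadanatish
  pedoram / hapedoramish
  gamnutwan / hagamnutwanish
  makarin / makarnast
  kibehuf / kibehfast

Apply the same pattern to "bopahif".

gamnutwan and makarin both end in -n yet inflect differently (hagamnutwanish, makarnast), so the final letter is not what conditions the rule; the last vowel is.
"bopahif" has last vowel 'i'. The one such stem in the data (makarin → makarnast) deletes the last vowel and adds -ast (as does kibehuf), so the same rule applies.
So bopahif → bopahfast.

bopahfast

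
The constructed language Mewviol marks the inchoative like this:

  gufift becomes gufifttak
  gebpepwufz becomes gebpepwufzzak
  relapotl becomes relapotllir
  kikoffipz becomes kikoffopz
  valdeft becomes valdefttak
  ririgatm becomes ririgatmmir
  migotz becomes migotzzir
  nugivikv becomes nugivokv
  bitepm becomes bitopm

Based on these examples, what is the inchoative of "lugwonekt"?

gebpepwufz and migotz both end in -z yet inflect differently (gebpepwufzzak, migotzzir), so the final letter is not what conditions the rule; the second-to-last letter is.
"lugwonekt" has second-to-last letter 'k'. The one such stem in the data (nugivikv → nugivokv) changes the last vowel to 'o' (as do bitepm, kikoffipz), so the same rule applies.
So lugwonekt → lugwonokt.

lugwonokt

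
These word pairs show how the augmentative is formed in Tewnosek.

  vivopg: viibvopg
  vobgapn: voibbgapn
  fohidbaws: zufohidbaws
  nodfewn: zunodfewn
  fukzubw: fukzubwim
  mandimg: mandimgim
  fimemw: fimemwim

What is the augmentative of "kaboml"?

vobgapn and nodfewn both end in -n yet inflect differently (voibbgapn, zunodfewn), so the final letter is not what conditions the rule; the second-to-last letter is.
"kaboml" has second-to-last letter 'm'. The stems whose second-to-last letter is 'm' (mandimg → mandimgim, fimemw → fimemwim) add -im.
The other patterns: stems whose second-to-last letter is 'p' insert -ib- after the first vowel; stems whose second-to-last letter is 'w' add the prefix zu-.
So kaboml → kabomlim.

kabomlim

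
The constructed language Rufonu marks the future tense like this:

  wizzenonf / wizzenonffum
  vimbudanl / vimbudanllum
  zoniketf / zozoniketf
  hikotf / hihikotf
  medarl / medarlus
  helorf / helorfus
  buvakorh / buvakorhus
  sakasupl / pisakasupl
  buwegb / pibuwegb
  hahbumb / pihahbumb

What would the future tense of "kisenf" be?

kisenffum

"kisenf" has second-to-last letter 'n'. The stems whose second-to-last letter is 'n' (wizzenonf → wizzenonffum, vimbudanl → vimbudanllum) double the final consonant and add -um.
So kisenf → kisenffum.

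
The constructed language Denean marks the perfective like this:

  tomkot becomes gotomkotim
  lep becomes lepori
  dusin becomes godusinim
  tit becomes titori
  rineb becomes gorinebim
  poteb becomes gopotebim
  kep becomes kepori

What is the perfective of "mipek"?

gomipekim

"mipek" has 2 vowels. The stems with 2 vowels (dusin → godusinim, tomkot → gotomkotim, rineb → gorinebim) add go- … -im around the stem.
The other pattern: stems with 1 vowel add -ori.
So mipek → gomipekim.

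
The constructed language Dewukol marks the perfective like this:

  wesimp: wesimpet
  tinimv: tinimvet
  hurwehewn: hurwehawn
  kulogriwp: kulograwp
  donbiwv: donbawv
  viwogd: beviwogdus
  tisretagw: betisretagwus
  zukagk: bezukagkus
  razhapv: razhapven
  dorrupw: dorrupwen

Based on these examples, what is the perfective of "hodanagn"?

wesimp and kulogriwp both end in -p yet inflect differently (wesimpet, kulograwp), so the final letter is not what conditions the rule; the second-to-last letter is.
"hodanagn" has second-to-last letter 'g'. The stems whose second-to-last letter is 'g' (viwogd → beviwogdus, tisretagw → betisretagwus, zukagk → bezukagkus) add be- … -us around the stem.
The other patterns: stems whose second-to-last letter is 'm' add -et; stems whose second-to-last letter is 'w' change the last vowel to 'a'; stems whose second-to-last letter is 'p' add -en.
So hodanagn → behodanagnus.

behodanagnus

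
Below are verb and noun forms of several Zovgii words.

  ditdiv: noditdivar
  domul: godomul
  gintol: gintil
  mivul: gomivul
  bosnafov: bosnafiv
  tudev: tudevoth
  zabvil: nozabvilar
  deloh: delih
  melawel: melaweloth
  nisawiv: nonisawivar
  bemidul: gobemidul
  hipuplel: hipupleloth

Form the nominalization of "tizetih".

notizetihar

mivul and hipuplel both end in -l yet inflect differently (gomivul, hipupleloth), so the final letter is not what conditions the rule; the last vowel is.
"tizetih" has last vowel 'i'. The stems whose last vowel is 'i' (ditdiv → noditdivar, zabvil → nozabvilar, nisawiv → nonisawivar) add no- … -ar around the stem.
The other patterns: stems whose last vowel is 'u' add the prefix go-; stems whose last vowel is 'e' add -oth; stems whose last vowel is 'o' change the last vowel to 'i'.
So tizetih → notizetihar.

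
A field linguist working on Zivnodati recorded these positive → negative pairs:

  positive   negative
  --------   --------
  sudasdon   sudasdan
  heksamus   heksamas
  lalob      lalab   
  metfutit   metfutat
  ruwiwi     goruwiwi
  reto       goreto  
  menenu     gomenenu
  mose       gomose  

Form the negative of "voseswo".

metfutit and ruwiwi both have last vowel 'i' yet inflect differently (metfutat, goruwiwi), so the last vowel is not what conditions the rule; whether the stem ends in a vowel or a consonant is.
"voseswo" ends in a vowel. The stems ending in a vowel (ruwiwi → goruwiwi, reto → goreto, menenu → gomenenu) add the prefix go-.
So voseswo → govoseswo.

govoseswo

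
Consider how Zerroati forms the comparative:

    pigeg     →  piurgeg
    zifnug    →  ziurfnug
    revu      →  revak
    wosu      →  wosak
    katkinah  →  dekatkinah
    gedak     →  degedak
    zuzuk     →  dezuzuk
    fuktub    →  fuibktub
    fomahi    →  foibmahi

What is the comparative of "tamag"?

taurmag

zifnug and revu both have last vowel 'u' yet inflect differently (ziurfnug, revak), so the last vowel is not what conditions the rule; the final letter is.
"tamag" ends in -g. The stems ending in -g (pigeg → piurgeg, zifnug → ziurfnug) insert -ur- after the first vowel.
The other patterns: stems ending in -u drop the final letter and add -ak; stems ending in -h or -k add the prefix de-; stems ending in -b or -i insert -ib- after the first vowel.
So tamag → taurmag.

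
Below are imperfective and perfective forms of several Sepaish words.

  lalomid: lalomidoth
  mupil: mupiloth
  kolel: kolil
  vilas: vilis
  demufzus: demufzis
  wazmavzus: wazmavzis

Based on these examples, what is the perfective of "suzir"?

suziroth

mupil and kolel both end in -l yet inflect differently (mupiloth, kolil), so the final letter is not what conditions the rule; the last vowel is.
"suzir" has last vowel 'i'. The stems whose last vowel is 'i' (lalomid → lalomidoth, mupil → mupiloth) add -oth.
The other pattern: stems whose last vowel is 'a', 'e' or 'u' change the last vowel to 'i'.
So suzir → suziroth.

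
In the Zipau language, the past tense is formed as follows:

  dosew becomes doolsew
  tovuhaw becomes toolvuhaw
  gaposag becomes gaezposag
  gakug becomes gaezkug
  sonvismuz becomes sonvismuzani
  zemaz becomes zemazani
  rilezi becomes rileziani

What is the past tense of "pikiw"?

tovuhaw and gaposag both have last vowel 'a' yet inflect differently (toolvuhaw, gaezposag), so the last vowel is not what conditions the rule; the final letter is.
"pikiw" ends in -w. The stems ending in -w (dosew → doolsew, tovuhaw → toolvuhaw) insert -ol- after the first vowel.
The other patterns: stems ending in -g insert -ez- after the first vowel; stems ending in -i or -z add -ani.
So pikiw → piolkiw.

piolkiw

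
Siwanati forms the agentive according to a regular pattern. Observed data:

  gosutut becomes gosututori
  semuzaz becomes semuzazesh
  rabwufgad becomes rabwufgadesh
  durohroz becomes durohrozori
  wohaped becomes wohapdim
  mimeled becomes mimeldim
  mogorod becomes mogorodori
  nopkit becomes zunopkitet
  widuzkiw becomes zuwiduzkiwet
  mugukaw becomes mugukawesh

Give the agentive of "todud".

mimeled and rabwufgad both end in -d yet inflect differently (mimeldim, rabwufgadesh), so the final letter is not what conditions the rule; the last vowel is.
"todud" has last vowel 'u'. The one such stem in the data (gosutut → gosututori) adds -ori, so the same rule applies.
The other patterns: stems whose last vowel is 'e' delete the last vowel and add -im; stems whose last vowel is 'a' add -esh; stems whose last vowel is 'i' add zu- … -et around the stem.
So todud → todudori.

todudori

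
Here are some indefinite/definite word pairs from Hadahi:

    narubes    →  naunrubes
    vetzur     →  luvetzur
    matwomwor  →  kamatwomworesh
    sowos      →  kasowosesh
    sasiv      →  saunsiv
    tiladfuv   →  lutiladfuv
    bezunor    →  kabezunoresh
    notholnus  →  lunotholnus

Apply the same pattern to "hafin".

notholnus and sowos both end in -s yet inflect differently (lunotholnus, kasowosesh), so the final letter is not what conditions the rule; the last vowel is.
"hafin" has last vowel 'i'. The one such stem in the data (sasiv → saunsiv) inserts -un- after the first vowel (as does narubes), so the same rule applies.
The other patterns: stems whose last vowel is 'u' add the prefix lu-; stems whose last vowel is 'o' add ka- … -esh around the stem.
So hafin → haunfin.

haunfin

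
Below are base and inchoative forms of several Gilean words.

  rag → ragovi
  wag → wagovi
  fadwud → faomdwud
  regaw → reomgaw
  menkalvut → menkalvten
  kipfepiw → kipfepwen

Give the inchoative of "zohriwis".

zohriwsen

regaw and kipfepiw both end in -w yet inflect differently (reomgaw, kipfepwen), so the final letter is not what conditions the rule; the number of vowels is.
"zohriwis" has 3 vowels. The stems with 3 vowels (menkalvut → menkalvten, kipfepiw → kipfepwen) delete the last vowel and add -en.
So zohriwis → zohriwsen.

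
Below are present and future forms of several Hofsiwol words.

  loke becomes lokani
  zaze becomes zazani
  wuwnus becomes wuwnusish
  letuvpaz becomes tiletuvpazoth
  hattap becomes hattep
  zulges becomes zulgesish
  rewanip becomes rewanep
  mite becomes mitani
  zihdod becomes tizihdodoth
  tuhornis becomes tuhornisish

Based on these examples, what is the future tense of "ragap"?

ragep

tuhornis and rewanip both have last vowel 'i' yet inflect differently (tuhornisish, rewanep), so the last vowel is not what conditions the rule; the final letter is.
"ragap" ends in -p. The stems ending in -p (rewanip → rewanep, hattap → hattep) change the last vowel to 'e'.
The other patterns: stems ending in -s add -ish; stems ending in -e drop the final letter and add -ani; stems ending in -d or -z add ti- … -oth around the stem.
So ragap → ragep.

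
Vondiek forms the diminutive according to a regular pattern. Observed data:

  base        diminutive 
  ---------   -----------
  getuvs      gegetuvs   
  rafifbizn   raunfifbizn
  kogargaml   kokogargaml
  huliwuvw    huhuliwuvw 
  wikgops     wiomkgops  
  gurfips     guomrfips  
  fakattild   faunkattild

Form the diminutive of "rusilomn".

"rusilomn" has second-to-last letter 'm'. The one such stem in the data (kogargaml → kokogargaml) repeats the first consonant+vowel as a prefix (as do getuvs, huliwuvw), so the same rule applies.
The other patterns: stems whose second-to-last letter is 'p' insert -om- after the first vowel; stems whose second-to-last letter is 'l' or 'z' insert -un- after the first vowel.
So rusilomn → rurusilomn.

rurusilomn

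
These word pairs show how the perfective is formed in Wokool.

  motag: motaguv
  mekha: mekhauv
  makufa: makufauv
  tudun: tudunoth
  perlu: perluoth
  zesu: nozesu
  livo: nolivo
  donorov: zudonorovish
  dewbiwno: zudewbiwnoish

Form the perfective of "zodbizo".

perlu and zesu both end in -u yet inflect differently (perluoth, nozesu), so the final letter is not what conditions the rule; the first letter is.
"zodbizo" begins with z-. The one such stem in the data (zesu → nozesu) adds the prefix no-, so the same rule applies.
So zodbizo → nozodbizo.

nozodbizo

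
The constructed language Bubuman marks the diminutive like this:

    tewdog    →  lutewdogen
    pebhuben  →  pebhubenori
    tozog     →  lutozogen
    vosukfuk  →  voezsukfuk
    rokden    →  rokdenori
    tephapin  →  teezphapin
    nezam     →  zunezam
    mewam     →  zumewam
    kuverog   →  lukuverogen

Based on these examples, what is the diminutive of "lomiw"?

rokden and tephapin both end in -n yet inflect differently (rokdenori, teezphapin), so the final letter is not what conditions the rule; the last vowel is.
"lomiw" has last vowel 'i'. The one such stem in the data (tephapin → teezphapin) inserts -ez- after the first vowel (as does vosukfuk), so the same rule applies.
So lomiw → loezmiw.

loezmiw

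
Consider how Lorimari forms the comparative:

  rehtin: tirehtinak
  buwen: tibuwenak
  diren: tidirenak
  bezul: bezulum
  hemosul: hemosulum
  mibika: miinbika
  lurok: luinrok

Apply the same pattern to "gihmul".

buwen and bezul both begin with b- yet inflect differently (tibuwenak, bezulum), so the first letter is not what conditions the rule; the final letter is.
"gihmul" ends in -l. The stems ending in -l (bezul → bezulum, hemosul → hemosulum) add -um.
So gihmul → gihmulum.

gihmulum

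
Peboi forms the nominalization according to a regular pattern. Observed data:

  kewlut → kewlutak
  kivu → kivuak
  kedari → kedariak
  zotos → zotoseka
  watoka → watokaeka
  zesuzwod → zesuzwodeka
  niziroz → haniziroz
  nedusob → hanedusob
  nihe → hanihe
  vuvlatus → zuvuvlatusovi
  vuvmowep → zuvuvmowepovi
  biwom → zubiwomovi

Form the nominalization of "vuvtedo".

zuvuvtedoovi

zotos and vuvlatus both end in -s yet inflect differently (zotoseka, zuvuvlatusovi), so the final letter is not what conditions the rule; the first letter is.
"vuvtedo" begins with v-. The stems beginning with v- (vuvlatus → zuvuvlatusovi, vuvmowep → zuvuvmowepovi) add zu- … -ovi around the stem.
So vuvtedo → zuvuvtedoovi.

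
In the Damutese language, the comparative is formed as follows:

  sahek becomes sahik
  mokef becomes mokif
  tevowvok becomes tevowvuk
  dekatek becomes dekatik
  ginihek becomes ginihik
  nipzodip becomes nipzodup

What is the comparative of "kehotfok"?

kehotfuk

ginihek and tevowvok both end in -k yet inflect differently (ginihik, tevowvuk), so the final letter is not what conditions the rule; the last vowel is.
"kehotfok" has last vowel 'o'. The one such stem in the data (tevowvok → tevowvuk) changes the last vowel to 'u' (as does nipzodip), so the same rule applies.
So kehotfok → kehotfuk.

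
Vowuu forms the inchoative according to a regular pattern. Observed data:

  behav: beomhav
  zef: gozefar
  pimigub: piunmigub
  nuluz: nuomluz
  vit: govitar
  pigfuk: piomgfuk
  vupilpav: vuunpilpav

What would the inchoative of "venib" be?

veomnib

behav and vupilpav both end in -v yet inflect differently (beomhav, vuunpilpav), so the final letter is not what conditions the rule; the number of vowels is.
"venib" has 2 vowels. The stems with 2 vowels (pigfuk → piomgfuk, nuluz → nuomluz, behav → beomhav) insert -om- after the first vowel.
So venib → veomnib.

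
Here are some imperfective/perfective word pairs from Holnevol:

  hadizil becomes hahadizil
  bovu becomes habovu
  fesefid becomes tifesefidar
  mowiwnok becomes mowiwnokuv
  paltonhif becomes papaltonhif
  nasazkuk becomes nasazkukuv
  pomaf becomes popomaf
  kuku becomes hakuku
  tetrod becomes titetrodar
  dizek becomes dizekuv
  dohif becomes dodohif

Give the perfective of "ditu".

tetrod and mowiwnok both have last vowel 'o' yet inflect differently (titetrodar, mowiwnokuv), so the last vowel is not what conditions the rule; the final letter is.
"ditu" ends in -u. The stems ending in -u (kuku → hakuku, bovu → habovu) add the prefix ha-.
The other patterns: stems ending in -d add ti- … -ar around the stem; stems ending in -k add -uv; stems ending in -f repeat the first consonant+vowel as a prefix.
So ditu → haditu.

haditu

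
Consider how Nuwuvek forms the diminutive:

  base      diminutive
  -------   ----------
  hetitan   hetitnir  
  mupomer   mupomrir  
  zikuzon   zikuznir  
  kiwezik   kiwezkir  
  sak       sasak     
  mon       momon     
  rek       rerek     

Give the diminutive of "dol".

dodol

kiwezik and sak both end in -k yet inflect differently (kiwezkir, sasak), so the final letter is not what conditions the rule; the number of vowels is.
"dol" has 1 vowel. The stems with 1 vowel (sak → sasak, mon → momon, rek → rerek) repeat the first consonant+vowel as a prefix.
The other pattern: stems with 3 vowels delete the last vowel and add -ir.
So dol → dodol.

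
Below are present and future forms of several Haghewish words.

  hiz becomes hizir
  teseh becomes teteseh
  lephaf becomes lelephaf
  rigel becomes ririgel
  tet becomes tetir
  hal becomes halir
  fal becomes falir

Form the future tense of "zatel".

rigel and fal both end in -l yet inflect differently (ririgel, falir), so the final letter is not what conditions the rule; the number of vowels is.
"zatel" has 2 vowels. The stems with 2 vowels (teseh → teteseh, lephaf → lelephaf, rigel → ririgel) repeat the first consonant+vowel as a prefix.
So zatel → zazatel.

zazatel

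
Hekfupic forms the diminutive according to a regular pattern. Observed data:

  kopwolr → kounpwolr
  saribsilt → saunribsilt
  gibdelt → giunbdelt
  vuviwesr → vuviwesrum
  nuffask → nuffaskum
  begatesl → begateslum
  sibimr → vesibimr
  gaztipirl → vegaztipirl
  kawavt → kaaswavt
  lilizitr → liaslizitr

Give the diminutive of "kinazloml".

vekinazloml

kopwolr and vuviwesr both end in -r yet inflect differently (kounpwolr, vuviwesrum), so the final letter is not what conditions the rule; the second-to-last letter is.
"kinazloml" has second-to-last letter 'm'. The one such stem in the data (sibimr → vesibimr) adds the prefix ve-, so the same rule applies.
So kinazloml → vekinazloml.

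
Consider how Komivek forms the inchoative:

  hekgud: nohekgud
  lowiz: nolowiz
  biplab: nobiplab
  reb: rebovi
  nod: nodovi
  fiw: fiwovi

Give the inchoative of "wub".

biplab and reb both end in -b yet inflect differently (nobiplab, rebovi), so the final letter is not what conditions the rule; the number of vowels is.
"wub" has 1 vowel. The stems with 1 vowel (reb → rebovi, nod → nodovi, fiw → fiwovi) add -ovi.
The other pattern: stems with 2 vowels add the prefix no-.
So wub → wubovi.

wubovi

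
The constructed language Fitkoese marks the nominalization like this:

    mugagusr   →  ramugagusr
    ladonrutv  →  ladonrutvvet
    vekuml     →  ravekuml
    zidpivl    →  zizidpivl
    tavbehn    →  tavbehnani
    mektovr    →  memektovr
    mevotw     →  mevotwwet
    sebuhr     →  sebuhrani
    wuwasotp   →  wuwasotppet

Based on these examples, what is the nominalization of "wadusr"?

rawadusr

zidpivl and vekuml both end in -l yet inflect differently (zizidpivl, ravekuml), so the final letter is not what conditions the rule; the second-to-last letter is.
"wadusr" has second-to-last letter 's'. The one such stem in the data (mugagusr → ramugagusr) adds the prefix ra-, so the same rule applies.
So wadusr → rawadusr.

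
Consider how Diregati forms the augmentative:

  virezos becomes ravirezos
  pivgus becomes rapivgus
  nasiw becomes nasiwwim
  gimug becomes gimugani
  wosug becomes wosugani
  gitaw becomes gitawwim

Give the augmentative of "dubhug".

wosug and pivgus both have last vowel 'u' yet inflect differently (wosugani, rapivgus), so the last vowel is not what conditions the rule; the final letter is.
"dubhug" ends in -g. The stems ending in -g (wosug → wosugani, gimug → gimugani) add -ani.
The other patterns: stems ending in -w double the final consonant and add -im; stems ending in -s add the prefix ra-.
So dubhug → dubhugani.

dubhugani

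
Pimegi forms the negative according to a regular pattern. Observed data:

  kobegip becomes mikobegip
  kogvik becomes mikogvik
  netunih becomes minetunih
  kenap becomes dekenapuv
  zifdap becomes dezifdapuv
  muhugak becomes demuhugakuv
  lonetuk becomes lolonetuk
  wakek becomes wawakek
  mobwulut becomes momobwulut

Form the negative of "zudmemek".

zuzudmemek

"zudmemek" has last vowel 'e'. The one such stem in the data (wakek → wawakek) repeats the first consonant+vowel as a prefix (as do lonetuk, mobwulut), so the same rule applies.
The other patterns: stems whose last vowel is 'i' add the prefix mi-; stems whose last vowel is 'a' add de- … -uv around the stem.
So zudmemek → zuzudmemek.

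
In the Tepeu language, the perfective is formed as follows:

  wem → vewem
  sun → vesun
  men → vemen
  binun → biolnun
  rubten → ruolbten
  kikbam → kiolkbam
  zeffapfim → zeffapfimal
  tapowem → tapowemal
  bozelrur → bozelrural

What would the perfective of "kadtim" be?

"kadtim" has 2 vowels. The stems with 2 vowels (binun → biolnun, rubten → ruolbten, kikbam → kiolkbam) insert -ol- after the first vowel.
The other patterns: stems with 1 vowel add the prefix ve-; stems with 3 vowels add -al.
So kadtim → kaoldtim.

kaoldtim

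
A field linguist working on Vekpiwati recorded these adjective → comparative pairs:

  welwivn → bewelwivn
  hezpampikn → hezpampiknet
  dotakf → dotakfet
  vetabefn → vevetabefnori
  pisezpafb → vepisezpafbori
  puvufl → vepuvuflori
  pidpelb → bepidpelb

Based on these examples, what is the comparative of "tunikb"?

hezpampikn and vetabefn both end in -n yet inflect differently (hezpampiknet, vevetabefnori), so the final letter is not what conditions the rule; the second-to-last letter is.
"tunikb" has second-to-last letter 'k'. The stems whose second-to-last letter is 'k' (hezpampikn → hezpampiknet, dotakf → dotakfet) add -et.
So tunikb → tunikbet.

tunikbet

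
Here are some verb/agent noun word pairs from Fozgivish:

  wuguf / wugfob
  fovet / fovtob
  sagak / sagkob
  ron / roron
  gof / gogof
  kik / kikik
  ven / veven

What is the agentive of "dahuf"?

wuguf and gof both end in -f yet inflect differently (wugfob, gogof), so the final letter is not what conditions the rule; the number of vowels is.
"dahuf" has 2 vowels. The stems with 2 vowels (wuguf → wugfob, fovet → fovtob, sagak → sagkob) delete the last vowel and add -ob.
The other pattern: stems with 1 vowel repeat the first consonant+vowel as a prefix.
So dahuf → dahfob.

dahfob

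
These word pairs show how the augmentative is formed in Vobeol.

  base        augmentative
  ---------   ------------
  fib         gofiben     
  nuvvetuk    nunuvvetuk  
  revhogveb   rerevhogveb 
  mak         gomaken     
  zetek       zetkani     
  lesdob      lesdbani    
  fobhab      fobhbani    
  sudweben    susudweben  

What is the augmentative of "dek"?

godeken

mak and zetek both end in -k yet inflect differently (gomaken, zetkani), so the final letter is not what conditions the rule; the number of vowels is.
"dek" has 1 vowel. The stems with 1 vowel (fib → gofiben, mak → gomaken) add go- … -en around the stem.
So dek → godeken.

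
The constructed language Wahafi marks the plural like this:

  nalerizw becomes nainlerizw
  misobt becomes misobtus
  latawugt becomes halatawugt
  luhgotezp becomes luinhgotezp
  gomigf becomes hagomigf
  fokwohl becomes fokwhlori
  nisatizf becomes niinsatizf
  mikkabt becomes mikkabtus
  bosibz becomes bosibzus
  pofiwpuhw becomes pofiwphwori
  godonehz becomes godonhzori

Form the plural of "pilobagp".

hapilobagp

gomigf and nisatizf both end in -f yet inflect differently (hagomigf, niinsatizf), so the final letter is not what conditions the rule; the second-to-last letter is.
"pilobagp" has second-to-last letter 'g'. The stems whose second-to-last letter is 'g' (latawugt → halatawugt, gomigf → hagomigf) add the prefix ha-.
The other patterns: stems whose second-to-last letter is 'z' insert -in- after the first vowel; stems whose second-to-last letter is 'h' delete the last vowel and add -ori; stems whose second-to-last letter is 'b' add -us.
So pilobagp → hapilobagp.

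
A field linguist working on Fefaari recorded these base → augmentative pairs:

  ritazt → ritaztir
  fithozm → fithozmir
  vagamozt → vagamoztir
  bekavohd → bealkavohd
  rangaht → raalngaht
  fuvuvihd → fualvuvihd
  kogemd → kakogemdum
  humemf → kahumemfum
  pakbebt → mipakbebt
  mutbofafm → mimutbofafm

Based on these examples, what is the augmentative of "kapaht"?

kaalpaht

"kapaht" has second-to-last letter 'h'. The stems whose second-to-last letter is 'h' (bekavohd → bealkavohd, rangaht → raalngaht, fuvuvihd → fualvuvihd) insert -al- after the first vowel.
So kapaht → kaalpaht.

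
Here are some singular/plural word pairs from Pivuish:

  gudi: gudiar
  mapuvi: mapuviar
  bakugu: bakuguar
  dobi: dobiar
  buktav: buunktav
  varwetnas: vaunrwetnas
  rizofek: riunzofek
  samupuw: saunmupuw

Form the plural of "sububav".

suunbubav

"sububav" ends in a consonant. The stems ending in a consonant (buktav → buunktav, varwetnas → vaunrwetnas, rizofek → riunzofek) insert -un- after the first vowel.
The other pattern: stems ending in a vowel add -ar.
So sububav → suunbubav.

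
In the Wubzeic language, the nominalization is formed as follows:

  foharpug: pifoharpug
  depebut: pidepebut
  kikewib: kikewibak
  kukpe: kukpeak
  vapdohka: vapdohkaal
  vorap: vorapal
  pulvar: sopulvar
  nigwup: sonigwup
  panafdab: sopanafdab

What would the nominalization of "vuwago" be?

vorap and nigwup both end in -p yet inflect differently (vorapal, sonigwup), so the final letter is not what conditions the rule; the first letter is.
"vuwago" begins with v-. The stems beginning with v- (vapdohka → vapdohkaal, vorap → vorapal) add -al.
The other patterns: stems beginning with d- or f- add the prefix pi-; stems beginning with k- add -ak; stems beginning with n- or p- add the prefix so-.
So vuwago → vuwagoal.

vuwagoal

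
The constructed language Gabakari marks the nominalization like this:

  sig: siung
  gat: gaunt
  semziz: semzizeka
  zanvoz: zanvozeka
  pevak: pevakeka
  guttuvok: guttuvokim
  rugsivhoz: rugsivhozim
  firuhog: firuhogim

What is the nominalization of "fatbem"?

fatbemeka

pevak and guttuvok both end in -k yet inflect differently (pevakeka, guttuvokim), so the final letter is not what conditions the rule; the number of vowels is.
"fatbem" has 2 vowels. The stems with 2 vowels (semziz → semzizeka, zanvoz → zanvozeka, pevak → pevakeka) add -eka.
The other patterns: stems with 1 vowel insert -un- after the first vowel; stems with 3 vowels add -im.
So fatbem → fatbemeka.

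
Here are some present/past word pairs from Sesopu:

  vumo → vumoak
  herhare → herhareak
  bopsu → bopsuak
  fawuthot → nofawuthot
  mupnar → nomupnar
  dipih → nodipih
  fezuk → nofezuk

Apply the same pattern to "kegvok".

nokegvok

vumo and fawuthot both have last vowel 'o' yet inflect differently (vumoak, nofawuthot), so the last vowel is not what conditions the rule; whether the stem ends in a vowel or a consonant is.
"kegvok" ends in a consonant. The stems ending in a consonant (fawuthot → nofawuthot, mupnar → nomupnar, dipih → nodipih) add the prefix no-.
So kegvok → nokegvok.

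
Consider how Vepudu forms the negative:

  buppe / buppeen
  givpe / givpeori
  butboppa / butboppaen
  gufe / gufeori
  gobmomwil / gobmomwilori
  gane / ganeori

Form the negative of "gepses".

gane and buppe both end in -e yet inflect differently (ganeori, buppeen), so the final letter is not what conditions the rule; the first letter is.
"gepses" begins with g-. The stems beginning with g- (gane → ganeori, gufe → gufeori, gobmomwil → gobmomwilori) add -ori.
The other pattern: stems beginning with b- add -en.
So gepses → gepsesori.

gepsesori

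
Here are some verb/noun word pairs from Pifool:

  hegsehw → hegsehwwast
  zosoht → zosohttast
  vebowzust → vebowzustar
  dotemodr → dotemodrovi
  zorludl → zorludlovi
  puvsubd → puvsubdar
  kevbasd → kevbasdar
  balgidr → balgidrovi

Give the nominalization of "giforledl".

giforledlovi

zosoht and vebowzust both end in -t yet inflect differently (zosohttast, vebowzustar), so the final letter is not what conditions the rule; the second-to-last letter is.
"giforledl" has second-to-last letter 'd'. The stems whose second-to-last letter is 'd' (zorludl → zorludlovi, balgidr → balgidrovi, dotemodr → dotemodrovi) add -ovi.
The other patterns: stems whose second-to-last letter is 'h' double the final consonant and add -ast; stems whose second-to-last letter is 'b' or 's' add -ar.
So giforledl → giforledlovi.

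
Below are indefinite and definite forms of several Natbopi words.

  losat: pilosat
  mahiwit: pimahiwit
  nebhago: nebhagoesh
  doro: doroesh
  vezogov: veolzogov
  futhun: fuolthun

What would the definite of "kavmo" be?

kavmoesh

nebhago and vezogov both have last vowel 'o' yet inflect differently (nebhagoesh, veolzogov), so the last vowel is not what conditions the rule; the final letter is.
"kavmo" ends in -o. The stems ending in -o (nebhago → nebhagoesh, doro → doroesh) add -esh.
So kavmo → kavmoesh.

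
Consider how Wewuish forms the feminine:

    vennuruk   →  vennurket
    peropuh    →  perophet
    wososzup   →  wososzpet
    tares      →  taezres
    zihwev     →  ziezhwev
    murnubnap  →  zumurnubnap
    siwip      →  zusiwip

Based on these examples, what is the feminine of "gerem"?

"gerem" has last vowel 'e'. The stems whose last vowel is 'e' (tares → taezres, zihwev → ziezhwev) insert -ez- after the first vowel.
So gerem → geezrem.

geezrem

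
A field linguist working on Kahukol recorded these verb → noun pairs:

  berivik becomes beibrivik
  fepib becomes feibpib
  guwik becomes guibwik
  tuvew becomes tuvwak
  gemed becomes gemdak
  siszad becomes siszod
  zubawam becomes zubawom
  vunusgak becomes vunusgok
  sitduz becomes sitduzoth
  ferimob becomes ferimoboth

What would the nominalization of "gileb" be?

"gileb" has last vowel 'e'. The stems whose last vowel is 'e' (tuvew → tuvwak, gemed → gemdak) delete the last vowel and add -ak.
So gileb → gilbak.

gilbak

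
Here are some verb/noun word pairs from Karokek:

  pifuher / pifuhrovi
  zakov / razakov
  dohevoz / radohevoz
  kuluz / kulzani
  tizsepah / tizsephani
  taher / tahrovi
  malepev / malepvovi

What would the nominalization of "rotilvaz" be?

zakov and malepev both end in -v yet inflect differently (razakov, malepvovi), so the final letter is not what conditions the rule; the last vowel is.
"rotilvaz" has last vowel 'a'. The one such stem in the data (tizsepah → tizsephani) deletes the last vowel and adds -ani (as does kuluz), so the same rule applies.
So rotilvaz → rotilvzani.

rotilvzani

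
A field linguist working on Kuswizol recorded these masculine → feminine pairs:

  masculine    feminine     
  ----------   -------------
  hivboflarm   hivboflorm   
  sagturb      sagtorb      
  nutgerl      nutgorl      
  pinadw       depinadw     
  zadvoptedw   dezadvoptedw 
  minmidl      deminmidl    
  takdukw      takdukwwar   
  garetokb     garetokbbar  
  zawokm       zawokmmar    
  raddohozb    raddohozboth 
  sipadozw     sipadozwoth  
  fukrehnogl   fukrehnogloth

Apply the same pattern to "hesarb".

nutgerl and minmidl both end in -l yet inflect differently (nutgorl, deminmidl), so the final letter is not what conditions the rule; the second-to-last letter is.
"hesarb" has second-to-last letter 'r'. The stems whose second-to-last letter is 'r' (hivboflarm → hivboflorm, sagturb → sagtorb, nutgerl → nutgorl) change the last vowel to 'o'.
So hesarb → hesorb.

hesorb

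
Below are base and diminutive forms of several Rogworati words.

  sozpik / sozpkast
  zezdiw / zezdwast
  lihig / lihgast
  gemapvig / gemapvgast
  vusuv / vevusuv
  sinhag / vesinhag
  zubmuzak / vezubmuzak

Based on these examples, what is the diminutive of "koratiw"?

koratwast

"koratiw" has last vowel 'i'. The stems whose last vowel is 'i' (sozpik → sozpkast, zezdiw → zezdwast, lihig → lihgast) delete the last vowel and add -ast.
The other pattern: stems whose last vowel is 'a' or 'u' add the prefix ve-.
So koratiw → koratwast.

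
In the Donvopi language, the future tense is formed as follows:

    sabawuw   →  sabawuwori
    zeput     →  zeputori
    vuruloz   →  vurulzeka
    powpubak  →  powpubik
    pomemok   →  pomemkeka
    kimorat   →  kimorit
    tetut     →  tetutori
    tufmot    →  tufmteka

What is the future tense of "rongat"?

powpubak and pomemok both end in -k yet inflect differently (powpubik, pomemkeka), so the final letter is not what conditions the rule; the last vowel is.
"rongat" has last vowel 'a'. The stems whose last vowel is 'a' (kimorat → kimorit, powpubak → powpubik) change the last vowel to 'i'.
So rongat → rongit.

rongit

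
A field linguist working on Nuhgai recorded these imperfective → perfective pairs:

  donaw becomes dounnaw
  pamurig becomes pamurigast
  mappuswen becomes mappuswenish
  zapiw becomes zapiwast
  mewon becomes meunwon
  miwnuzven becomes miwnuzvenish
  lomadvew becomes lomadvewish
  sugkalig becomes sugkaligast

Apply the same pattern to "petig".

petigast

zapiw and lomadvew both end in -w yet inflect differently (zapiwast, lomadvewish), so the final letter is not what conditions the rule; the last vowel is.
"petig" has last vowel 'i'. The stems whose last vowel is 'i' (pamurig → pamurigast, zapiw → zapiwast, sugkalig → sugkaligast) add -ast.
So petig → petigast.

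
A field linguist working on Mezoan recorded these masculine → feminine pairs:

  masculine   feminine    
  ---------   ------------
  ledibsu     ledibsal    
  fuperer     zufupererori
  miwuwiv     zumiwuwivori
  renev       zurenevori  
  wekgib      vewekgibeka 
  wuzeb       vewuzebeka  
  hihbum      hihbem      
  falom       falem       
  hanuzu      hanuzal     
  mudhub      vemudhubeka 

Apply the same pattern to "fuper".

ledibsu and mudhub both have last vowel 'u' yet inflect differently (ledibsal, vemudhubeka), so the last vowel is not what conditions the rule; the final letter is.
"fuper" ends in -r. The one such stem in the data (fuperer → zufupererori) adds zu- … -ori around the stem, so the same rule applies.
The other patterns: stems ending in -u drop the final letter and add -al; stems ending in -b add ve- … -eka around the stem; stems ending in -m change the last vowel to 'e'.
So fuper → zufuperori.

zufuperori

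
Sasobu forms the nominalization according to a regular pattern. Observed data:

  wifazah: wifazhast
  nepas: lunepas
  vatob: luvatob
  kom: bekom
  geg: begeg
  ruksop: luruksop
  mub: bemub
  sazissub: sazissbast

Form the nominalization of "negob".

lunegob

mub and vatob both end in -b yet inflect differently (bemub, luvatob), so the final letter is not what conditions the rule; the number of vowels is.
"negob" has 2 vowels. The stems with 2 vowels (nepas → lunepas, vatob → luvatob, ruksop → luruksop) add the prefix lu-.
The other patterns: stems with 1 vowel add the prefix be-; stems with 3 vowels delete the last vowel and add -ast.
So negob → lunegob.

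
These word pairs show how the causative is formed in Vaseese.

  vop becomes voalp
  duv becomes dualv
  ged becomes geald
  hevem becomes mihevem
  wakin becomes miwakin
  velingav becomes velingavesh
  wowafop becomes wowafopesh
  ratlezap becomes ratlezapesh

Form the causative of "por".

duv and velingav both end in -v yet inflect differently (dualv, velingavesh), so the final letter is not what conditions the rule; the number of vowels is.
"por" has 1 vowel. The stems with 1 vowel (vop → voalp, duv → dualv, ged → geald) insert -al- after the first vowel.
So por → poalr.

poalr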